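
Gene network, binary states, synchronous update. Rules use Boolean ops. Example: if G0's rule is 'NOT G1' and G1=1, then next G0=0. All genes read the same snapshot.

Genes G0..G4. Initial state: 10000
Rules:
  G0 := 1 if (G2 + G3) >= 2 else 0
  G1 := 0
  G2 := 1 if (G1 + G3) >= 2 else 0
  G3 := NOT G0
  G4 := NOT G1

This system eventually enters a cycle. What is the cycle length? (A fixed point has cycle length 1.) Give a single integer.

Answer: 1

Derivation:
Step 0: 10000
Step 1: G0=(0+0>=2)=0 G1=0(const) G2=(0+0>=2)=0 G3=NOT G0=NOT 1=0 G4=NOT G1=NOT 0=1 -> 00001
Step 2: G0=(0+0>=2)=0 G1=0(const) G2=(0+0>=2)=0 G3=NOT G0=NOT 0=1 G4=NOT G1=NOT 0=1 -> 00011
Step 3: G0=(0+1>=2)=0 G1=0(const) G2=(0+1>=2)=0 G3=NOT G0=NOT 0=1 G4=NOT G1=NOT 0=1 -> 00011
State from step 3 equals state from step 2 -> cycle length 1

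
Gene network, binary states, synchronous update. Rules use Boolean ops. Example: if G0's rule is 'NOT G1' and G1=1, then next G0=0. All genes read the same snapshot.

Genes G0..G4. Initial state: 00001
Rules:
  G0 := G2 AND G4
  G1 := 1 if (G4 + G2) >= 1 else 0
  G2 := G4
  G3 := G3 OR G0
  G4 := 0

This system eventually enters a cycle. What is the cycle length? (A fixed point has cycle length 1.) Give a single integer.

Answer: 1

Derivation:
Step 0: 00001
Step 1: G0=G2&G4=0&1=0 G1=(1+0>=1)=1 G2=G4=1 G3=G3|G0=0|0=0 G4=0(const) -> 01100
Step 2: G0=G2&G4=1&0=0 G1=(0+1>=1)=1 G2=G4=0 G3=G3|G0=0|0=0 G4=0(const) -> 01000
Step 3: G0=G2&G4=0&0=0 G1=(0+0>=1)=0 G2=G4=0 G3=G3|G0=0|0=0 G4=0(const) -> 00000
Step 4: G0=G2&G4=0&0=0 G1=(0+0>=1)=0 G2=G4=0 G3=G3|G0=0|0=0 G4=0(const) -> 00000
State from step 4 equals state from step 3 -> cycle length 1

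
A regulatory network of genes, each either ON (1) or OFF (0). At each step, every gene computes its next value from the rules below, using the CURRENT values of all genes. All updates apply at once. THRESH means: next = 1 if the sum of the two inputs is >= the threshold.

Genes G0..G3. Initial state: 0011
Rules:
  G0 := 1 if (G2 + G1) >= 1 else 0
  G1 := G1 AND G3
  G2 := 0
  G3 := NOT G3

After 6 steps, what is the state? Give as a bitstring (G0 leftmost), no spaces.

Step 1: G0=(1+0>=1)=1 G1=G1&G3=0&1=0 G2=0(const) G3=NOT G3=NOT 1=0 -> 1000
Step 2: G0=(0+0>=1)=0 G1=G1&G3=0&0=0 G2=0(const) G3=NOT G3=NOT 0=1 -> 0001
Step 3: G0=(0+0>=1)=0 G1=G1&G3=0&1=0 G2=0(const) G3=NOT G3=NOT 1=0 -> 0000
Step 4: G0=(0+0>=1)=0 G1=G1&G3=0&0=0 G2=0(const) G3=NOT G3=NOT 0=1 -> 0001
Step 5: G0=(0+0>=1)=0 G1=G1&G3=0&1=0 G2=0(const) G3=NOT G3=NOT 1=0 -> 0000
Step 6: G0=(0+0>=1)=0 G1=G1&G3=0&0=0 G2=0(const) G3=NOT G3=NOT 0=1 -> 0001

0001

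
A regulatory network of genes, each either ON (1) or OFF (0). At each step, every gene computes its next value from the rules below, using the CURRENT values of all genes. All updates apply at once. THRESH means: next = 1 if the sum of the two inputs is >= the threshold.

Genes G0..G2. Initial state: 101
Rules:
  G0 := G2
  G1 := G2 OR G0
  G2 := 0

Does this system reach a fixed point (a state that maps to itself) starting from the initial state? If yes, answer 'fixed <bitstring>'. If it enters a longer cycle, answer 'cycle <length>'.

Answer: fixed 000

Derivation:
Step 0: 101
Step 1: G0=G2=1 G1=G2|G0=1|1=1 G2=0(const) -> 110
Step 2: G0=G2=0 G1=G2|G0=0|1=1 G2=0(const) -> 010
Step 3: G0=G2=0 G1=G2|G0=0|0=0 G2=0(const) -> 000
Step 4: G0=G2=0 G1=G2|G0=0|0=0 G2=0(const) -> 000
Fixed point reached at step 3: 000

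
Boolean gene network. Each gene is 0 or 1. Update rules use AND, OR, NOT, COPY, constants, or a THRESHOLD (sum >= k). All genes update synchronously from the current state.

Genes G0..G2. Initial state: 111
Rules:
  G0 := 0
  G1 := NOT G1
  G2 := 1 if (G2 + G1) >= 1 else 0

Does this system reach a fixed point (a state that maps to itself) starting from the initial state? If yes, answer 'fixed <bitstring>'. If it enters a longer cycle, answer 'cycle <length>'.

Answer: cycle 2

Derivation:
Step 0: 111
Step 1: G0=0(const) G1=NOT G1=NOT 1=0 G2=(1+1>=1)=1 -> 001
Step 2: G0=0(const) G1=NOT G1=NOT 0=1 G2=(1+0>=1)=1 -> 011
Step 3: G0=0(const) G1=NOT G1=NOT 1=0 G2=(1+1>=1)=1 -> 001
Cycle of length 2 starting at step 1 -> no fixed point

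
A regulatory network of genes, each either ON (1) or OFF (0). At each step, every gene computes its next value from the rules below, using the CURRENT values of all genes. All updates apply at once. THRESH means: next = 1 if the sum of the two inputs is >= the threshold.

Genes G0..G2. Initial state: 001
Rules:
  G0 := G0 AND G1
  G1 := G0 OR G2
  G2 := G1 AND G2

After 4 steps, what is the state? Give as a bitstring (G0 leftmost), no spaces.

Step 1: G0=G0&G1=0&0=0 G1=G0|G2=0|1=1 G2=G1&G2=0&1=0 -> 010
Step 2: G0=G0&G1=0&1=0 G1=G0|G2=0|0=0 G2=G1&G2=1&0=0 -> 000
Step 3: G0=G0&G1=0&0=0 G1=G0|G2=0|0=0 G2=G1&G2=0&0=0 -> 000
Step 4: G0=G0&G1=0&0=0 G1=G0|G2=0|0=0 G2=G1&G2=0&0=0 -> 000

000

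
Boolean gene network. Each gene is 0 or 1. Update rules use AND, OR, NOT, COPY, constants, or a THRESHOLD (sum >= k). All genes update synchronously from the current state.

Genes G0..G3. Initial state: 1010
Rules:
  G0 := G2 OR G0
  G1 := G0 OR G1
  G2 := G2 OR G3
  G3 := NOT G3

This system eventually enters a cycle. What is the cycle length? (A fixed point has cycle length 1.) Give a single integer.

Answer: 2

Derivation:
Step 0: 1010
Step 1: G0=G2|G0=1|1=1 G1=G0|G1=1|0=1 G2=G2|G3=1|0=1 G3=NOT G3=NOT 0=1 -> 1111
Step 2: G0=G2|G0=1|1=1 G1=G0|G1=1|1=1 G2=G2|G3=1|1=1 G3=NOT G3=NOT 1=0 -> 1110
Step 3: G0=G2|G0=1|1=1 G1=G0|G1=1|1=1 G2=G2|G3=1|0=1 G3=NOT G3=NOT 0=1 -> 1111
State from step 3 equals state from step 1 -> cycle length 2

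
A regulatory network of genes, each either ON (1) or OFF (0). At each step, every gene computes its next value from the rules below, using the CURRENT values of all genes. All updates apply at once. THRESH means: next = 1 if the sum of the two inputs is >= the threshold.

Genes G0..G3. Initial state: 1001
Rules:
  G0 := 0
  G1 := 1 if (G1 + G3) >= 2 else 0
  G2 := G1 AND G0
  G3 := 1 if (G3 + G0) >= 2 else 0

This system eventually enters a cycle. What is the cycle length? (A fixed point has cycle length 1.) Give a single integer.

Step 0: 1001
Step 1: G0=0(const) G1=(0+1>=2)=0 G2=G1&G0=0&1=0 G3=(1+1>=2)=1 -> 0001
Step 2: G0=0(const) G1=(0+1>=2)=0 G2=G1&G0=0&0=0 G3=(1+0>=2)=0 -> 0000
Step 3: G0=0(const) G1=(0+0>=2)=0 G2=G1&G0=0&0=0 G3=(0+0>=2)=0 -> 0000
State from step 3 equals state from step 2 -> cycle length 1

Answer: 1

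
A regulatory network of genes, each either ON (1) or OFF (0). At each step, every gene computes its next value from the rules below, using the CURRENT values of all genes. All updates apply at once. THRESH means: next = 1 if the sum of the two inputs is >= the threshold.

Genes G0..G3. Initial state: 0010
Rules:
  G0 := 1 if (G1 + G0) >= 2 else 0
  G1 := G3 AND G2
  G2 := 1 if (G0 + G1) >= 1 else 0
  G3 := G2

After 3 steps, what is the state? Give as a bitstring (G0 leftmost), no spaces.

Step 1: G0=(0+0>=2)=0 G1=G3&G2=0&1=0 G2=(0+0>=1)=0 G3=G2=1 -> 0001
Step 2: G0=(0+0>=2)=0 G1=G3&G2=1&0=0 G2=(0+0>=1)=0 G3=G2=0 -> 0000
Step 3: G0=(0+0>=2)=0 G1=G3&G2=0&0=0 G2=(0+0>=1)=0 G3=G2=0 -> 0000

0000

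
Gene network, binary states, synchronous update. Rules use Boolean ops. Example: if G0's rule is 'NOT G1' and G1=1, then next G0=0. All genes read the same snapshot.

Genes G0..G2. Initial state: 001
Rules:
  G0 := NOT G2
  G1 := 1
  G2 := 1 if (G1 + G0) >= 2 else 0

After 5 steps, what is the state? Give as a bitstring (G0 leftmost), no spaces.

Step 1: G0=NOT G2=NOT 1=0 G1=1(const) G2=(0+0>=2)=0 -> 010
Step 2: G0=NOT G2=NOT 0=1 G1=1(const) G2=(1+0>=2)=0 -> 110
Step 3: G0=NOT G2=NOT 0=1 G1=1(const) G2=(1+1>=2)=1 -> 111
Step 4: G0=NOT G2=NOT 1=0 G1=1(const) G2=(1+1>=2)=1 -> 011
Step 5: G0=NOT G2=NOT 1=0 G1=1(const) G2=(1+0>=2)=0 -> 010

010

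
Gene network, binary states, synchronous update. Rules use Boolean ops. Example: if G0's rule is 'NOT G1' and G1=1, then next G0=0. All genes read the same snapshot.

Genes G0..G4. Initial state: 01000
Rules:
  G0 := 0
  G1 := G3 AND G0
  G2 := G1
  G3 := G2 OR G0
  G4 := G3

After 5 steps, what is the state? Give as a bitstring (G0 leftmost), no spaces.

Step 1: G0=0(const) G1=G3&G0=0&0=0 G2=G1=1 G3=G2|G0=0|0=0 G4=G3=0 -> 00100
Step 2: G0=0(const) G1=G3&G0=0&0=0 G2=G1=0 G3=G2|G0=1|0=1 G4=G3=0 -> 00010
Step 3: G0=0(const) G1=G3&G0=1&0=0 G2=G1=0 G3=G2|G0=0|0=0 G4=G3=1 -> 00001
Step 4: G0=0(const) G1=G3&G0=0&0=0 G2=G1=0 G3=G2|G0=0|0=0 G4=G3=0 -> 00000
Step 5: G0=0(const) G1=G3&G0=0&0=0 G2=G1=0 G3=G2|G0=0|0=0 G4=G3=0 -> 00000

00000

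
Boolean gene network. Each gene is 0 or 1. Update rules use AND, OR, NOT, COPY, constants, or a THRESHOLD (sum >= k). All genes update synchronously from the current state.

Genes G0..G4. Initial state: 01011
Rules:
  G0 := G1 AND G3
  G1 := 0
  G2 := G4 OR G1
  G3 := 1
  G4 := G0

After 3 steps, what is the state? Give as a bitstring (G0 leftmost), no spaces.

Step 1: G0=G1&G3=1&1=1 G1=0(const) G2=G4|G1=1|1=1 G3=1(const) G4=G0=0 -> 10110
Step 2: G0=G1&G3=0&1=0 G1=0(const) G2=G4|G1=0|0=0 G3=1(const) G4=G0=1 -> 00011
Step 3: G0=G1&G3=0&1=0 G1=0(const) G2=G4|G1=1|0=1 G3=1(const) G4=G0=0 -> 00110

00110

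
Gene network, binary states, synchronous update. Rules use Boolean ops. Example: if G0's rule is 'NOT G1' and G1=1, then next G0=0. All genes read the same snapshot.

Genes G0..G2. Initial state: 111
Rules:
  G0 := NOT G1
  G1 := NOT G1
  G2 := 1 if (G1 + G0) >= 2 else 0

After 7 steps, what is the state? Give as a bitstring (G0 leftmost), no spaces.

Step 1: G0=NOT G1=NOT 1=0 G1=NOT G1=NOT 1=0 G2=(1+1>=2)=1 -> 001
Step 2: G0=NOT G1=NOT 0=1 G1=NOT G1=NOT 0=1 G2=(0+0>=2)=0 -> 110
Step 3: G0=NOT G1=NOT 1=0 G1=NOT G1=NOT 1=0 G2=(1+1>=2)=1 -> 001
Step 4: G0=NOT G1=NOT 0=1 G1=NOT G1=NOT 0=1 G2=(0+0>=2)=0 -> 110
Step 5: G0=NOT G1=NOT 1=0 G1=NOT G1=NOT 1=0 G2=(1+1>=2)=1 -> 001
Step 6: G0=NOT G1=NOT 0=1 G1=NOT G1=NOT 0=1 G2=(0+0>=2)=0 -> 110
Step 7: G0=NOT G1=NOT 1=0 G1=NOT G1=NOT 1=0 G2=(1+1>=2)=1 -> 001

001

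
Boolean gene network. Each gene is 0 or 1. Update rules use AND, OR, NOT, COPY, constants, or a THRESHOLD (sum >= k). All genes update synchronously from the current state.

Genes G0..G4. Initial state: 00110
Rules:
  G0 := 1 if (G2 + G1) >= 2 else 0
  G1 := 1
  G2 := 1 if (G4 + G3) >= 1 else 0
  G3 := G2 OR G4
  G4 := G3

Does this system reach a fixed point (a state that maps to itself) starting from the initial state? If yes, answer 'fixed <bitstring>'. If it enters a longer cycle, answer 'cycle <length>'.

Step 0: 00110
Step 1: G0=(1+0>=2)=0 G1=1(const) G2=(0+1>=1)=1 G3=G2|G4=1|0=1 G4=G3=1 -> 01111
Step 2: G0=(1+1>=2)=1 G1=1(const) G2=(1+1>=1)=1 G3=G2|G4=1|1=1 G4=G3=1 -> 11111
Step 3: G0=(1+1>=2)=1 G1=1(const) G2=(1+1>=1)=1 G3=G2|G4=1|1=1 G4=G3=1 -> 11111
Fixed point reached at step 2: 11111

Answer: fixed 11111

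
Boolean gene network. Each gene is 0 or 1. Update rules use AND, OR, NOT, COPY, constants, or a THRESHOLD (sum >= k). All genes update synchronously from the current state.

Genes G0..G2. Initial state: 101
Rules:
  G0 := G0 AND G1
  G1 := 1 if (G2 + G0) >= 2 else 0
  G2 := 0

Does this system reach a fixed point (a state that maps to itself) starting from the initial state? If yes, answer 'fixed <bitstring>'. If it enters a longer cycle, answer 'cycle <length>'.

Answer: fixed 000

Derivation:
Step 0: 101
Step 1: G0=G0&G1=1&0=0 G1=(1+1>=2)=1 G2=0(const) -> 010
Step 2: G0=G0&G1=0&1=0 G1=(0+0>=2)=0 G2=0(const) -> 000
Step 3: G0=G0&G1=0&0=0 G1=(0+0>=2)=0 G2=0(const) -> 000
Fixed point reached at step 2: 000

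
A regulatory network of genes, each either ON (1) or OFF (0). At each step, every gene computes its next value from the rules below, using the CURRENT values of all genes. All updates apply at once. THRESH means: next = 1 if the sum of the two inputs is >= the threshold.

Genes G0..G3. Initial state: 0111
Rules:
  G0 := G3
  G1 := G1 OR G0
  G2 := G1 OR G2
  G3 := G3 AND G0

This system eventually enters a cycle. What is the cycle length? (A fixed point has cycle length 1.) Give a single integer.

Step 0: 0111
Step 1: G0=G3=1 G1=G1|G0=1|0=1 G2=G1|G2=1|1=1 G3=G3&G0=1&0=0 -> 1110
Step 2: G0=G3=0 G1=G1|G0=1|1=1 G2=G1|G2=1|1=1 G3=G3&G0=0&1=0 -> 0110
Step 3: G0=G3=0 G1=G1|G0=1|0=1 G2=G1|G2=1|1=1 G3=G3&G0=0&0=0 -> 0110
State from step 3 equals state from step 2 -> cycle length 1

Answer: 1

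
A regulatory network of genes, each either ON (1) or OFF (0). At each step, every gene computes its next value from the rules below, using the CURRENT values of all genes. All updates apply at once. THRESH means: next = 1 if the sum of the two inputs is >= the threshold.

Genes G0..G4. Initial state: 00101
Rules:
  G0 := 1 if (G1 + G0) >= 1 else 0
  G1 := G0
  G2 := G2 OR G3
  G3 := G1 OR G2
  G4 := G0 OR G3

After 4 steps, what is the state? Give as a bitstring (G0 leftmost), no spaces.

Step 1: G0=(0+0>=1)=0 G1=G0=0 G2=G2|G3=1|0=1 G3=G1|G2=0|1=1 G4=G0|G3=0|0=0 -> 00110
Step 2: G0=(0+0>=1)=0 G1=G0=0 G2=G2|G3=1|1=1 G3=G1|G2=0|1=1 G4=G0|G3=0|1=1 -> 00111
Step 3: G0=(0+0>=1)=0 G1=G0=0 G2=G2|G3=1|1=1 G3=G1|G2=0|1=1 G4=G0|G3=0|1=1 -> 00111
Step 4: G0=(0+0>=1)=0 G1=G0=0 G2=G2|G3=1|1=1 G3=G1|G2=0|1=1 G4=G0|G3=0|1=1 -> 00111

00111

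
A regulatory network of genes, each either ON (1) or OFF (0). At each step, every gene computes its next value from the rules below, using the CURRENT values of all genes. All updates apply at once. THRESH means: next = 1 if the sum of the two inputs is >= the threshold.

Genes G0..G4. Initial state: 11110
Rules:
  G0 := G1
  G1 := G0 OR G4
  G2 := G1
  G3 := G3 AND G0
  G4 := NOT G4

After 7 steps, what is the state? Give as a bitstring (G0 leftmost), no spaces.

Step 1: G0=G1=1 G1=G0|G4=1|0=1 G2=G1=1 G3=G3&G0=1&1=1 G4=NOT G4=NOT 0=1 -> 11111
Step 2: G0=G1=1 G1=G0|G4=1|1=1 G2=G1=1 G3=G3&G0=1&1=1 G4=NOT G4=NOT 1=0 -> 11110
Step 3: G0=G1=1 G1=G0|G4=1|0=1 G2=G1=1 G3=G3&G0=1&1=1 G4=NOT G4=NOT 0=1 -> 11111
Step 4: G0=G1=1 G1=G0|G4=1|1=1 G2=G1=1 G3=G3&G0=1&1=1 G4=NOT G4=NOT 1=0 -> 11110
Step 5: G0=G1=1 G1=G0|G4=1|0=1 G2=G1=1 G3=G3&G0=1&1=1 G4=NOT G4=NOT 0=1 -> 11111
Step 6: G0=G1=1 G1=G0|G4=1|1=1 G2=G1=1 G3=G3&G0=1&1=1 G4=NOT G4=NOT 1=0 -> 11110
Step 7: G0=G1=1 G1=G0|G4=1|0=1 G2=G1=1 G3=G3&G0=1&1=1 G4=NOT G4=NOT 0=1 -> 11111

11111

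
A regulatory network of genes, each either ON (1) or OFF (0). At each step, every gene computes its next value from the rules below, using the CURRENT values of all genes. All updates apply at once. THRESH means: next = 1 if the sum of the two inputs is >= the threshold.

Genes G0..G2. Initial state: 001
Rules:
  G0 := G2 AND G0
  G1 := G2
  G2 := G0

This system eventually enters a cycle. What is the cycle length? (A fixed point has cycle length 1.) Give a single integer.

Answer: 1

Derivation:
Step 0: 001
Step 1: G0=G2&G0=1&0=0 G1=G2=1 G2=G0=0 -> 010
Step 2: G0=G2&G0=0&0=0 G1=G2=0 G2=G0=0 -> 000
Step 3: G0=G2&G0=0&0=0 G1=G2=0 G2=G0=0 -> 000
State from step 3 equals state from step 2 -> cycle length 1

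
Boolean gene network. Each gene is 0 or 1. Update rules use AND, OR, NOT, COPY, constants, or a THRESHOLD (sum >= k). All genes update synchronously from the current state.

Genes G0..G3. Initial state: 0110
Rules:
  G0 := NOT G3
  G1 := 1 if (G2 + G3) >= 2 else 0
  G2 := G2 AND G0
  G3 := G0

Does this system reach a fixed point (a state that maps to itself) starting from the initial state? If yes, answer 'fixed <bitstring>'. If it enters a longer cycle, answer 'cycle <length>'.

Answer: cycle 4

Derivation:
Step 0: 0110
Step 1: G0=NOT G3=NOT 0=1 G1=(1+0>=2)=0 G2=G2&G0=1&0=0 G3=G0=0 -> 1000
Step 2: G0=NOT G3=NOT 0=1 G1=(0+0>=2)=0 G2=G2&G0=0&1=0 G3=G0=1 -> 1001
Step 3: G0=NOT G3=NOT 1=0 G1=(0+1>=2)=0 G2=G2&G0=0&1=0 G3=G0=1 -> 0001
Step 4: G0=NOT G3=NOT 1=0 G1=(0+1>=2)=0 G2=G2&G0=0&0=0 G3=G0=0 -> 0000
Step 5: G0=NOT G3=NOT 0=1 G1=(0+0>=2)=0 G2=G2&G0=0&0=0 G3=G0=0 -> 1000
Cycle of length 4 starting at step 1 -> no fixed point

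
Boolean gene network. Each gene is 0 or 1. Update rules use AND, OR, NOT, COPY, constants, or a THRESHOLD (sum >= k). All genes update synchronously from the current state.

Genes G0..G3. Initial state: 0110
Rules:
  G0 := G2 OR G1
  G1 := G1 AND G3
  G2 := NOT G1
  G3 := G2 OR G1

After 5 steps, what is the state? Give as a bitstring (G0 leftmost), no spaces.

Step 1: G0=G2|G1=1|1=1 G1=G1&G3=1&0=0 G2=NOT G1=NOT 1=0 G3=G2|G1=1|1=1 -> 1001
Step 2: G0=G2|G1=0|0=0 G1=G1&G3=0&1=0 G2=NOT G1=NOT 0=1 G3=G2|G1=0|0=0 -> 0010
Step 3: G0=G2|G1=1|0=1 G1=G1&G3=0&0=0 G2=NOT G1=NOT 0=1 G3=G2|G1=1|0=1 -> 1011
Step 4: G0=G2|G1=1|0=1 G1=G1&G3=0&1=0 G2=NOT G1=NOT 0=1 G3=G2|G1=1|0=1 -> 1011
Step 5: G0=G2|G1=1|0=1 G1=G1&G3=0&1=0 G2=NOT G1=NOT 0=1 G3=G2|G1=1|0=1 -> 1011

1011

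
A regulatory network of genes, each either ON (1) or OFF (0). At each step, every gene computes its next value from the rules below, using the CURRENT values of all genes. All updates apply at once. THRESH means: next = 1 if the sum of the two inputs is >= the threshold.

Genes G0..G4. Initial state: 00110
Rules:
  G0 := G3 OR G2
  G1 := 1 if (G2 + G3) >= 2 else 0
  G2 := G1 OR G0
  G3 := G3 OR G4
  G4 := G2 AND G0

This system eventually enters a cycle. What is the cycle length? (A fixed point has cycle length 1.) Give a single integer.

Step 0: 00110
Step 1: G0=G3|G2=1|1=1 G1=(1+1>=2)=1 G2=G1|G0=0|0=0 G3=G3|G4=1|0=1 G4=G2&G0=1&0=0 -> 11010
Step 2: G0=G3|G2=1|0=1 G1=(0+1>=2)=0 G2=G1|G0=1|1=1 G3=G3|G4=1|0=1 G4=G2&G0=0&1=0 -> 10110
Step 3: G0=G3|G2=1|1=1 G1=(1+1>=2)=1 G2=G1|G0=0|1=1 G3=G3|G4=1|0=1 G4=G2&G0=1&1=1 -> 11111
Step 4: G0=G3|G2=1|1=1 G1=(1+1>=2)=1 G2=G1|G0=1|1=1 G3=G3|G4=1|1=1 G4=G2&G0=1&1=1 -> 11111
State from step 4 equals state from step 3 -> cycle length 1

Answer: 1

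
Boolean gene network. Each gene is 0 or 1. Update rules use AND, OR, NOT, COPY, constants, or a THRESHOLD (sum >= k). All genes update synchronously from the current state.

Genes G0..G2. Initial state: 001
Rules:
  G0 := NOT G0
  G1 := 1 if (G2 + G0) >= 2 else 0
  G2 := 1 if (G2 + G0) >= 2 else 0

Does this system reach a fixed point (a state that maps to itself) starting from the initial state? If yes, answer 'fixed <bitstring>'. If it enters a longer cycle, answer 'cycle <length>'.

Step 0: 001
Step 1: G0=NOT G0=NOT 0=1 G1=(1+0>=2)=0 G2=(1+0>=2)=0 -> 100
Step 2: G0=NOT G0=NOT 1=0 G1=(0+1>=2)=0 G2=(0+1>=2)=0 -> 000
Step 3: G0=NOT G0=NOT 0=1 G1=(0+0>=2)=0 G2=(0+0>=2)=0 -> 100
Cycle of length 2 starting at step 1 -> no fixed point

Answer: cycle 2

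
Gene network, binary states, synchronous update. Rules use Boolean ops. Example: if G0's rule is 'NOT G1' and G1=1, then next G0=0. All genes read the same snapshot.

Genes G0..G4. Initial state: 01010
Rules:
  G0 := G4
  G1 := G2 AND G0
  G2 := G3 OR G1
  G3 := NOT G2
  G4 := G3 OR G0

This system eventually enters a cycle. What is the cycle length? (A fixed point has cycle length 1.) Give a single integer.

Answer: 1

Derivation:
Step 0: 01010
Step 1: G0=G4=0 G1=G2&G0=0&0=0 G2=G3|G1=1|1=1 G3=NOT G2=NOT 0=1 G4=G3|G0=1|0=1 -> 00111
Step 2: G0=G4=1 G1=G2&G0=1&0=0 G2=G3|G1=1|0=1 G3=NOT G2=NOT 1=0 G4=G3|G0=1|0=1 -> 10101
Step 3: G0=G4=1 G1=G2&G0=1&1=1 G2=G3|G1=0|0=0 G3=NOT G2=NOT 1=0 G4=G3|G0=0|1=1 -> 11001
Step 4: G0=G4=1 G1=G2&G0=0&1=0 G2=G3|G1=0|1=1 G3=NOT G2=NOT 0=1 G4=G3|G0=0|1=1 -> 10111
Step 5: G0=G4=1 G1=G2&G0=1&1=1 G2=G3|G1=1|0=1 G3=NOT G2=NOT 1=0 G4=G3|G0=1|1=1 -> 11101
Step 6: G0=G4=1 G1=G2&G0=1&1=1 G2=G3|G1=0|1=1 G3=NOT G2=NOT 1=0 G4=G3|G0=0|1=1 -> 11101
State from step 6 equals state from step 5 -> cycle length 1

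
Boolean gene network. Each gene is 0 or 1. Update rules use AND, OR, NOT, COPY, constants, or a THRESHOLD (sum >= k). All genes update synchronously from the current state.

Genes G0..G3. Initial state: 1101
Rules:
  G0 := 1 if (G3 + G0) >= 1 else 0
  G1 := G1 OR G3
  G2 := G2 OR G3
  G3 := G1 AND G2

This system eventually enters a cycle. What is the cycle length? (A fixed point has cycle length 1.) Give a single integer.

Step 0: 1101
Step 1: G0=(1+1>=1)=1 G1=G1|G3=1|1=1 G2=G2|G3=0|1=1 G3=G1&G2=1&0=0 -> 1110
Step 2: G0=(0+1>=1)=1 G1=G1|G3=1|0=1 G2=G2|G3=1|0=1 G3=G1&G2=1&1=1 -> 1111
Step 3: G0=(1+1>=1)=1 G1=G1|G3=1|1=1 G2=G2|G3=1|1=1 G3=G1&G2=1&1=1 -> 1111
State from step 3 equals state from step 2 -> cycle length 1

Answer: 1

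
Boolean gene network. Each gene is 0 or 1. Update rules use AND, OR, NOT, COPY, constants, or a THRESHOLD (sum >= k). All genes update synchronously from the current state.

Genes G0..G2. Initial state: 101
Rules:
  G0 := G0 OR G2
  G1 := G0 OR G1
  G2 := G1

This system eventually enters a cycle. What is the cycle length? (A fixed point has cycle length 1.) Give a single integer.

Step 0: 101
Step 1: G0=G0|G2=1|1=1 G1=G0|G1=1|0=1 G2=G1=0 -> 110
Step 2: G0=G0|G2=1|0=1 G1=G0|G1=1|1=1 G2=G1=1 -> 111
Step 3: G0=G0|G2=1|1=1 G1=G0|G1=1|1=1 G2=G1=1 -> 111
State from step 3 equals state from step 2 -> cycle length 1

Answer: 1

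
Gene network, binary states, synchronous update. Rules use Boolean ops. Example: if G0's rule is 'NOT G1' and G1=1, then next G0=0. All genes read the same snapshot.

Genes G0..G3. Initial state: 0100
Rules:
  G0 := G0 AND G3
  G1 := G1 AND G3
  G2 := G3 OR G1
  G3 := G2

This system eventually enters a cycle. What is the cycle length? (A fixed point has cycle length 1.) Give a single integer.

Step 0: 0100
Step 1: G0=G0&G3=0&0=0 G1=G1&G3=1&0=0 G2=G3|G1=0|1=1 G3=G2=0 -> 0010
Step 2: G0=G0&G3=0&0=0 G1=G1&G3=0&0=0 G2=G3|G1=0|0=0 G3=G2=1 -> 0001
Step 3: G0=G0&G3=0&1=0 G1=G1&G3=0&1=0 G2=G3|G1=1|0=1 G3=G2=0 -> 0010
State from step 3 equals state from step 1 -> cycle length 2

Answer: 2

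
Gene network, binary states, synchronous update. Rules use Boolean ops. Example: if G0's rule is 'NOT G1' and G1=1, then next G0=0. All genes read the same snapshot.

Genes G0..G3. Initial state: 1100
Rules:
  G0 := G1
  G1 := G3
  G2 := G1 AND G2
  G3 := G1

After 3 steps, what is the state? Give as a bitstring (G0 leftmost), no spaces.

Step 1: G0=G1=1 G1=G3=0 G2=G1&G2=1&0=0 G3=G1=1 -> 1001
Step 2: G0=G1=0 G1=G3=1 G2=G1&G2=0&0=0 G3=G1=0 -> 0100
Step 3: G0=G1=1 G1=G3=0 G2=G1&G2=1&0=0 G3=G1=1 -> 1001

1001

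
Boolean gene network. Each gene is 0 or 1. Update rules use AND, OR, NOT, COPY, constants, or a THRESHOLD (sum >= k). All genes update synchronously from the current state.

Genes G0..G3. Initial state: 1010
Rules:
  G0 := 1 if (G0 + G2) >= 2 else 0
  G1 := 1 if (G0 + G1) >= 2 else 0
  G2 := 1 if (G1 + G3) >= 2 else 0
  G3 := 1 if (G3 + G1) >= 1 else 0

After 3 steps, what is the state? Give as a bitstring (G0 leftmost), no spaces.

Step 1: G0=(1+1>=2)=1 G1=(1+0>=2)=0 G2=(0+0>=2)=0 G3=(0+0>=1)=0 -> 1000
Step 2: G0=(1+0>=2)=0 G1=(1+0>=2)=0 G2=(0+0>=2)=0 G3=(0+0>=1)=0 -> 0000
Step 3: G0=(0+0>=2)=0 G1=(0+0>=2)=0 G2=(0+0>=2)=0 G3=(0+0>=1)=0 -> 0000

0000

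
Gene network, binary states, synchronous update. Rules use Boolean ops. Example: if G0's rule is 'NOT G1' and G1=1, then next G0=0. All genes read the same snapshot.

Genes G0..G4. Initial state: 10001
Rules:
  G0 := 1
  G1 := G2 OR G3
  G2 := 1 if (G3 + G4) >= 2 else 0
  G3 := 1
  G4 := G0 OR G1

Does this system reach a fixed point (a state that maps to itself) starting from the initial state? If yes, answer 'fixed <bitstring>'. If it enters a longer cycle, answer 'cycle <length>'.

Step 0: 10001
Step 1: G0=1(const) G1=G2|G3=0|0=0 G2=(0+1>=2)=0 G3=1(const) G4=G0|G1=1|0=1 -> 10011
Step 2: G0=1(const) G1=G2|G3=0|1=1 G2=(1+1>=2)=1 G3=1(const) G4=G0|G1=1|0=1 -> 11111
Step 3: G0=1(const) G1=G2|G3=1|1=1 G2=(1+1>=2)=1 G3=1(const) G4=G0|G1=1|1=1 -> 11111
Fixed point reached at step 2: 11111

Answer: fixed 11111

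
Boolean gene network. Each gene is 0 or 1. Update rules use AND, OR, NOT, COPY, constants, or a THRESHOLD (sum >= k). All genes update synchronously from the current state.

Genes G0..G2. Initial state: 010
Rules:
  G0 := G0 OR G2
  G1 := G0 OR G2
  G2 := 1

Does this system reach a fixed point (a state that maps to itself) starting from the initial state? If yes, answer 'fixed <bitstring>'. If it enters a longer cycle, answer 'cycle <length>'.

Answer: fixed 111

Derivation:
Step 0: 010
Step 1: G0=G0|G2=0|0=0 G1=G0|G2=0|0=0 G2=1(const) -> 001
Step 2: G0=G0|G2=0|1=1 G1=G0|G2=0|1=1 G2=1(const) -> 111
Step 3: G0=G0|G2=1|1=1 G1=G0|G2=1|1=1 G2=1(const) -> 111
Fixed point reached at step 2: 111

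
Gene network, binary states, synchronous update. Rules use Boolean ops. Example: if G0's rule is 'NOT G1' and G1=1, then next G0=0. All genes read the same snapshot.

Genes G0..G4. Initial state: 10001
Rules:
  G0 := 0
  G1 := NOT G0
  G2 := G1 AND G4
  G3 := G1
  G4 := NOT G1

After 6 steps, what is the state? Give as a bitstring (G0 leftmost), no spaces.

Step 1: G0=0(const) G1=NOT G0=NOT 1=0 G2=G1&G4=0&1=0 G3=G1=0 G4=NOT G1=NOT 0=1 -> 00001
Step 2: G0=0(const) G1=NOT G0=NOT 0=1 G2=G1&G4=0&1=0 G3=G1=0 G4=NOT G1=NOT 0=1 -> 01001
Step 3: G0=0(const) G1=NOT G0=NOT 0=1 G2=G1&G4=1&1=1 G3=G1=1 G4=NOT G1=NOT 1=0 -> 01110
Step 4: G0=0(const) G1=NOT G0=NOT 0=1 G2=G1&G4=1&0=0 G3=G1=1 G4=NOT G1=NOT 1=0 -> 01010
Step 5: G0=0(const) G1=NOT G0=NOT 0=1 G2=G1&G4=1&0=0 G3=G1=1 G4=NOT G1=NOT 1=0 -> 01010
Step 6: G0=0(const) G1=NOT G0=NOT 0=1 G2=G1&G4=1&0=0 G3=G1=1 G4=NOT G1=NOT 1=0 -> 01010

01010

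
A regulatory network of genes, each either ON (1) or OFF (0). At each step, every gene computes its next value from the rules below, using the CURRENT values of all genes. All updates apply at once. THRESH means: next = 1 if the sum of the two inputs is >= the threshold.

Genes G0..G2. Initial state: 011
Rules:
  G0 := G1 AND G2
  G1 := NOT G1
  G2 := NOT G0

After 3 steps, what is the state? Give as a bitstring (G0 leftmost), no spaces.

Step 1: G0=G1&G2=1&1=1 G1=NOT G1=NOT 1=0 G2=NOT G0=NOT 0=1 -> 101
Step 2: G0=G1&G2=0&1=0 G1=NOT G1=NOT 0=1 G2=NOT G0=NOT 1=0 -> 010
Step 3: G0=G1&G2=1&0=0 G1=NOT G1=NOT 1=0 G2=NOT G0=NOT 0=1 -> 001

001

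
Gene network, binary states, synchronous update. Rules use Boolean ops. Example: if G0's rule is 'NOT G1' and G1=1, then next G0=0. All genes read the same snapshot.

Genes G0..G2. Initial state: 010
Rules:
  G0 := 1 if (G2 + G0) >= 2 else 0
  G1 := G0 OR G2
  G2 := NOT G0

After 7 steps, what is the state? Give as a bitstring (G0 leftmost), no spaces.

Step 1: G0=(0+0>=2)=0 G1=G0|G2=0|0=0 G2=NOT G0=NOT 0=1 -> 001
Step 2: G0=(1+0>=2)=0 G1=G0|G2=0|1=1 G2=NOT G0=NOT 0=1 -> 011
Step 3: G0=(1+0>=2)=0 G1=G0|G2=0|1=1 G2=NOT G0=NOT 0=1 -> 011
Step 4: G0=(1+0>=2)=0 G1=G0|G2=0|1=1 G2=NOT G0=NOT 0=1 -> 011
Step 5: G0=(1+0>=2)=0 G1=G0|G2=0|1=1 G2=NOT G0=NOT 0=1 -> 011
Step 6: G0=(1+0>=2)=0 G1=G0|G2=0|1=1 G2=NOT G0=NOT 0=1 -> 011
Step 7: G0=(1+0>=2)=0 G1=G0|G2=0|1=1 G2=NOT G0=NOT 0=1 -> 011

011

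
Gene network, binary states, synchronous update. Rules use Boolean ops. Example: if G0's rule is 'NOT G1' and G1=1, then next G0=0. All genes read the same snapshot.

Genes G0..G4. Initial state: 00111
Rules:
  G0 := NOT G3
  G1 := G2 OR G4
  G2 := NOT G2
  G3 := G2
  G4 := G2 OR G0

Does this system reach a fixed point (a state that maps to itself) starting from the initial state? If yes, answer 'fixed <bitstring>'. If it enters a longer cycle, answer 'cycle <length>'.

Step 0: 00111
Step 1: G0=NOT G3=NOT 1=0 G1=G2|G4=1|1=1 G2=NOT G2=NOT 1=0 G3=G2=1 G4=G2|G0=1|0=1 -> 01011
Step 2: G0=NOT G3=NOT 1=0 G1=G2|G4=0|1=1 G2=NOT G2=NOT 0=1 G3=G2=0 G4=G2|G0=0|0=0 -> 01100
Step 3: G0=NOT G3=NOT 0=1 G1=G2|G4=1|0=1 G2=NOT G2=NOT 1=0 G3=G2=1 G4=G2|G0=1|0=1 -> 11011
Step 4: G0=NOT G3=NOT 1=0 G1=G2|G4=0|1=1 G2=NOT G2=NOT 0=1 G3=G2=0 G4=G2|G0=0|1=1 -> 01101
Step 5: G0=NOT G3=NOT 0=1 G1=G2|G4=1|1=1 G2=NOT G2=NOT 1=0 G3=G2=1 G4=G2|G0=1|0=1 -> 11011
Cycle of length 2 starting at step 3 -> no fixed point

Answer: cycle 2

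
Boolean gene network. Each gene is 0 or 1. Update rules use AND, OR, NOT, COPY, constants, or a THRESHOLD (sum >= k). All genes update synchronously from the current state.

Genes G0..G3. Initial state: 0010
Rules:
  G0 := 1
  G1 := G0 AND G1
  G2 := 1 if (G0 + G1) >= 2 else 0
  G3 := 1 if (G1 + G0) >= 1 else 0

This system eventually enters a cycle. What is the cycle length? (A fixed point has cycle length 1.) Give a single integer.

Answer: 1

Derivation:
Step 0: 0010
Step 1: G0=1(const) G1=G0&G1=0&0=0 G2=(0+0>=2)=0 G3=(0+0>=1)=0 -> 1000
Step 2: G0=1(const) G1=G0&G1=1&0=0 G2=(1+0>=2)=0 G3=(0+1>=1)=1 -> 1001
Step 3: G0=1(const) G1=G0&G1=1&0=0 G2=(1+0>=2)=0 G3=(0+1>=1)=1 -> 1001
State from step 3 equals state from step 2 -> cycle length 1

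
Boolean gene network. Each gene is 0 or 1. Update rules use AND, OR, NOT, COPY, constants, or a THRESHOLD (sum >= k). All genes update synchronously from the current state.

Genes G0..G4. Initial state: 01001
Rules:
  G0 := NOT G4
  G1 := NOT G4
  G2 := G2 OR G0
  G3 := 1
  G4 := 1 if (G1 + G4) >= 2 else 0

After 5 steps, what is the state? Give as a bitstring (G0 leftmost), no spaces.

Step 1: G0=NOT G4=NOT 1=0 G1=NOT G4=NOT 1=0 G2=G2|G0=0|0=0 G3=1(const) G4=(1+1>=2)=1 -> 00011
Step 2: G0=NOT G4=NOT 1=0 G1=NOT G4=NOT 1=0 G2=G2|G0=0|0=0 G3=1(const) G4=(0+1>=2)=0 -> 00010
Step 3: G0=NOT G4=NOT 0=1 G1=NOT G4=NOT 0=1 G2=G2|G0=0|0=0 G3=1(const) G4=(0+0>=2)=0 -> 11010
Step 4: G0=NOT G4=NOT 0=1 G1=NOT G4=NOT 0=1 G2=G2|G0=0|1=1 G3=1(const) G4=(1+0>=2)=0 -> 11110
Step 5: G0=NOT G4=NOT 0=1 G1=NOT G4=NOT 0=1 G2=G2|G0=1|1=1 G3=1(const) G4=(1+0>=2)=0 -> 11110

11110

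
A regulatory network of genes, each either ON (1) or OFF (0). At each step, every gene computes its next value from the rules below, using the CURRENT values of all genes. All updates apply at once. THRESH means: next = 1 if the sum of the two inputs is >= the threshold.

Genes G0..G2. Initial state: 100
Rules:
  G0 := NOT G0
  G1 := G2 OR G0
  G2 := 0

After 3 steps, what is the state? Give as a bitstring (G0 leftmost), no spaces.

Step 1: G0=NOT G0=NOT 1=0 G1=G2|G0=0|1=1 G2=0(const) -> 010
Step 2: G0=NOT G0=NOT 0=1 G1=G2|G0=0|0=0 G2=0(const) -> 100
Step 3: G0=NOT G0=NOT 1=0 G1=G2|G0=0|1=1 G2=0(const) -> 010

010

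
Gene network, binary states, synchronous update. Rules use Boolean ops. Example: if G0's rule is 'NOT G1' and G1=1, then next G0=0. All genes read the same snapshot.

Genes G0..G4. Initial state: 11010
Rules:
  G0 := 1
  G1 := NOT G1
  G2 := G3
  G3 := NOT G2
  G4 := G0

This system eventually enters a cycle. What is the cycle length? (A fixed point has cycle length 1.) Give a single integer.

Answer: 4

Derivation:
Step 0: 11010
Step 1: G0=1(const) G1=NOT G1=NOT 1=0 G2=G3=1 G3=NOT G2=NOT 0=1 G4=G0=1 -> 10111
Step 2: G0=1(const) G1=NOT G1=NOT 0=1 G2=G3=1 G3=NOT G2=NOT 1=0 G4=G0=1 -> 11101
Step 3: G0=1(const) G1=NOT G1=NOT 1=0 G2=G3=0 G3=NOT G2=NOT 1=0 G4=G0=1 -> 10001
Step 4: G0=1(const) G1=NOT G1=NOT 0=1 G2=G3=0 G3=NOT G2=NOT 0=1 G4=G0=1 -> 11011
Step 5: G0=1(const) G1=NOT G1=NOT 1=0 G2=G3=1 G3=NOT G2=NOT 0=1 G4=G0=1 -> 10111
State from step 5 equals state from step 1 -> cycle length 4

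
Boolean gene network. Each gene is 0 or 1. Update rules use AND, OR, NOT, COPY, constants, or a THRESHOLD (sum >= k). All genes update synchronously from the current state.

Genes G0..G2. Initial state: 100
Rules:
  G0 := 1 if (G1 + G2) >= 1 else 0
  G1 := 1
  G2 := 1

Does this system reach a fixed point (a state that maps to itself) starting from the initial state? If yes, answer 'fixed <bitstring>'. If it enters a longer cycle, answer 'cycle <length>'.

Answer: fixed 111

Derivation:
Step 0: 100
Step 1: G0=(0+0>=1)=0 G1=1(const) G2=1(const) -> 011
Step 2: G0=(1+1>=1)=1 G1=1(const) G2=1(const) -> 111
Step 3: G0=(1+1>=1)=1 G1=1(const) G2=1(const) -> 111
Fixed point reached at step 2: 111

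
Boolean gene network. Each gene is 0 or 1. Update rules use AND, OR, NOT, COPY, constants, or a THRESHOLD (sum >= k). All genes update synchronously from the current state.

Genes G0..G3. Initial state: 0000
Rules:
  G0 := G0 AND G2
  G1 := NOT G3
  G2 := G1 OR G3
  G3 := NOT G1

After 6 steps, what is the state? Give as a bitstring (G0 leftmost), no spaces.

Step 1: G0=G0&G2=0&0=0 G1=NOT G3=NOT 0=1 G2=G1|G3=0|0=0 G3=NOT G1=NOT 0=1 -> 0101
Step 2: G0=G0&G2=0&0=0 G1=NOT G3=NOT 1=0 G2=G1|G3=1|1=1 G3=NOT G1=NOT 1=0 -> 0010
Step 3: G0=G0&G2=0&1=0 G1=NOT G3=NOT 0=1 G2=G1|G3=0|0=0 G3=NOT G1=NOT 0=1 -> 0101
Step 4: G0=G0&G2=0&0=0 G1=NOT G3=NOT 1=0 G2=G1|G3=1|1=1 G3=NOT G1=NOT 1=0 -> 0010
Step 5: G0=G0&G2=0&1=0 G1=NOT G3=NOT 0=1 G2=G1|G3=0|0=0 G3=NOT G1=NOT 0=1 -> 0101
Step 6: G0=G0&G2=0&0=0 G1=NOT G3=NOT 1=0 G2=G1|G3=1|1=1 G3=NOT G1=NOT 1=0 -> 0010

0010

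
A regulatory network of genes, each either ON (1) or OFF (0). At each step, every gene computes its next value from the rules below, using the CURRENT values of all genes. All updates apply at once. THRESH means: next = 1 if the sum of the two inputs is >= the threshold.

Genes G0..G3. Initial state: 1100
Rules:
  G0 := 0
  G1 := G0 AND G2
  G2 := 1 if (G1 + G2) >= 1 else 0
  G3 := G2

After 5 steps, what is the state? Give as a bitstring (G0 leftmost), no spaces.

Step 1: G0=0(const) G1=G0&G2=1&0=0 G2=(1+0>=1)=1 G3=G2=0 -> 0010
Step 2: G0=0(const) G1=G0&G2=0&1=0 G2=(0+1>=1)=1 G3=G2=1 -> 0011
Step 3: G0=0(const) G1=G0&G2=0&1=0 G2=(0+1>=1)=1 G3=G2=1 -> 0011
Step 4: G0=0(const) G1=G0&G2=0&1=0 G2=(0+1>=1)=1 G3=G2=1 -> 0011
Step 5: G0=0(const) G1=G0&G2=0&1=0 G2=(0+1>=1)=1 G3=G2=1 -> 0011

0011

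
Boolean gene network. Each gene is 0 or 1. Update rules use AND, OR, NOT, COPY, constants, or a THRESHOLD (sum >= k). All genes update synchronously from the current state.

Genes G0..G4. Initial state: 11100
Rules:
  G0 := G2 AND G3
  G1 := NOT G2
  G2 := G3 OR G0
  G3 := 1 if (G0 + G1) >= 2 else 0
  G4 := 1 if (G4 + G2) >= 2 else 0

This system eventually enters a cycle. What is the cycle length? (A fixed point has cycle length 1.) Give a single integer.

Step 0: 11100
Step 1: G0=G2&G3=1&0=0 G1=NOT G2=NOT 1=0 G2=G3|G0=0|1=1 G3=(1+1>=2)=1 G4=(0+1>=2)=0 -> 00110
Step 2: G0=G2&G3=1&1=1 G1=NOT G2=NOT 1=0 G2=G3|G0=1|0=1 G3=(0+0>=2)=0 G4=(0+1>=2)=0 -> 10100
Step 3: G0=G2&G3=1&0=0 G1=NOT G2=NOT 1=0 G2=G3|G0=0|1=1 G3=(1+0>=2)=0 G4=(0+1>=2)=0 -> 00100
Step 4: G0=G2&G3=1&0=0 G1=NOT G2=NOT 1=0 G2=G3|G0=0|0=0 G3=(0+0>=2)=0 G4=(0+1>=2)=0 -> 00000
Step 5: G0=G2&G3=0&0=0 G1=NOT G2=NOT 0=1 G2=G3|G0=0|0=0 G3=(0+0>=2)=0 G4=(0+0>=2)=0 -> 01000
Step 6: G0=G2&G3=0&0=0 G1=NOT G2=NOT 0=1 G2=G3|G0=0|0=0 G3=(0+1>=2)=0 G4=(0+0>=2)=0 -> 01000
State from step 6 equals state from step 5 -> cycle length 1

Answer: 1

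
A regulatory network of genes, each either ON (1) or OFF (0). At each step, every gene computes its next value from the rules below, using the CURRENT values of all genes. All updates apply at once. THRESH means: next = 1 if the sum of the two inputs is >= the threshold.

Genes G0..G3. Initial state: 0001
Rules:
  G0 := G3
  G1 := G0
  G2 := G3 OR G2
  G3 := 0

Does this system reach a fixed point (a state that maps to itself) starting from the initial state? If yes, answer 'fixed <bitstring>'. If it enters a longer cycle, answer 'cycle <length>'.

Step 0: 0001
Step 1: G0=G3=1 G1=G0=0 G2=G3|G2=1|0=1 G3=0(const) -> 1010
Step 2: G0=G3=0 G1=G0=1 G2=G3|G2=0|1=1 G3=0(const) -> 0110
Step 3: G0=G3=0 G1=G0=0 G2=G3|G2=0|1=1 G3=0(const) -> 0010
Step 4: G0=G3=0 G1=G0=0 G2=G3|G2=0|1=1 G3=0(const) -> 0010
Fixed point reached at step 3: 0010

Answer: fixed 0010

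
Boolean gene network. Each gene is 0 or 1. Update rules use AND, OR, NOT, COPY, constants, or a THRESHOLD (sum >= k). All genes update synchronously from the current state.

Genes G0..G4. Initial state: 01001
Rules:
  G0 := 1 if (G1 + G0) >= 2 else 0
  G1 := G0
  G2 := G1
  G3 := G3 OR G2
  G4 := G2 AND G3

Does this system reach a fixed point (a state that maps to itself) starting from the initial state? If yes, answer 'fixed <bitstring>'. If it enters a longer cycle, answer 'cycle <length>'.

Step 0: 01001
Step 1: G0=(1+0>=2)=0 G1=G0=0 G2=G1=1 G3=G3|G2=0|0=0 G4=G2&G3=0&0=0 -> 00100
Step 2: G0=(0+0>=2)=0 G1=G0=0 G2=G1=0 G3=G3|G2=0|1=1 G4=G2&G3=1&0=0 -> 00010
Step 3: G0=(0+0>=2)=0 G1=G0=0 G2=G1=0 G3=G3|G2=1|0=1 G4=G2&G3=0&1=0 -> 00010
Fixed point reached at step 2: 00010

Answer: fixed 00010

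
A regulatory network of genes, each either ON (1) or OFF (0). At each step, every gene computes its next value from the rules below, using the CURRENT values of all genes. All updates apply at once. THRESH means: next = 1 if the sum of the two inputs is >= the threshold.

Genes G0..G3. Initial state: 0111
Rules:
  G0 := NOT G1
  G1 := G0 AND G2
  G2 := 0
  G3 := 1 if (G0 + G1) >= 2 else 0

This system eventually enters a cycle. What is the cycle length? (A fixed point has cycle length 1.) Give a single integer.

Step 0: 0111
Step 1: G0=NOT G1=NOT 1=0 G1=G0&G2=0&1=0 G2=0(const) G3=(0+1>=2)=0 -> 0000
Step 2: G0=NOT G1=NOT 0=1 G1=G0&G2=0&0=0 G2=0(const) G3=(0+0>=2)=0 -> 1000
Step 3: G0=NOT G1=NOT 0=1 G1=G0&G2=1&0=0 G2=0(const) G3=(1+0>=2)=0 -> 1000
State from step 3 equals state from step 2 -> cycle length 1

Answer: 1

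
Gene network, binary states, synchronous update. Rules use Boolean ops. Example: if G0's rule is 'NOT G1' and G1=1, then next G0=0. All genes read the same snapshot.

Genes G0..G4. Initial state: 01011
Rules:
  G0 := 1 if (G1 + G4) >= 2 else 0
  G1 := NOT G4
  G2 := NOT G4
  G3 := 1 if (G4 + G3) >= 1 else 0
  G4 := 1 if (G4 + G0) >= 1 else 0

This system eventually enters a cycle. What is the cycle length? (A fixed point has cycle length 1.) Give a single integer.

Answer: 1

Derivation:
Step 0: 01011
Step 1: G0=(1+1>=2)=1 G1=NOT G4=NOT 1=0 G2=NOT G4=NOT 1=0 G3=(1+1>=1)=1 G4=(1+0>=1)=1 -> 10011
Step 2: G0=(0+1>=2)=0 G1=NOT G4=NOT 1=0 G2=NOT G4=NOT 1=0 G3=(1+1>=1)=1 G4=(1+1>=1)=1 -> 00011
Step 3: G0=(0+1>=2)=0 G1=NOT G4=NOT 1=0 G2=NOT G4=NOT 1=0 G3=(1+1>=1)=1 G4=(1+0>=1)=1 -> 00011
State from step 3 equals state from step 2 -> cycle length 1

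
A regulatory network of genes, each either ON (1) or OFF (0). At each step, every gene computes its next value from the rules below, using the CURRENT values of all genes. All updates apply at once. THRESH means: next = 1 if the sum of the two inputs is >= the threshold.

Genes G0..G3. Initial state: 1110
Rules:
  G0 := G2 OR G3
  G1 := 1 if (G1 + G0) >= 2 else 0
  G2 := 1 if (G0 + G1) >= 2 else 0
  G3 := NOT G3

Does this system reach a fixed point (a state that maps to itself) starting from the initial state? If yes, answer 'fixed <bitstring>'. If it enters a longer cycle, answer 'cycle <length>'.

Answer: cycle 2

Derivation:
Step 0: 1110
Step 1: G0=G2|G3=1|0=1 G1=(1+1>=2)=1 G2=(1+1>=2)=1 G3=NOT G3=NOT 0=1 -> 1111
Step 2: G0=G2|G3=1|1=1 G1=(1+1>=2)=1 G2=(1+1>=2)=1 G3=NOT G3=NOT 1=0 -> 1110
Cycle of length 2 starting at step 0 -> no fixed point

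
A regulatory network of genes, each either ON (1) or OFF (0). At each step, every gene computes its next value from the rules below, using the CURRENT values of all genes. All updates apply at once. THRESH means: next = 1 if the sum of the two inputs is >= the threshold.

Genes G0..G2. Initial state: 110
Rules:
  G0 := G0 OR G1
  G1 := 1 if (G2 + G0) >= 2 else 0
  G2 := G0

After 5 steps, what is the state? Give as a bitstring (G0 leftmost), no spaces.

Step 1: G0=G0|G1=1|1=1 G1=(0+1>=2)=0 G2=G0=1 -> 101
Step 2: G0=G0|G1=1|0=1 G1=(1+1>=2)=1 G2=G0=1 -> 111
Step 3: G0=G0|G1=1|1=1 G1=(1+1>=2)=1 G2=G0=1 -> 111
Step 4: G0=G0|G1=1|1=1 G1=(1+1>=2)=1 G2=G0=1 -> 111
Step 5: G0=G0|G1=1|1=1 G1=(1+1>=2)=1 G2=G0=1 -> 111

111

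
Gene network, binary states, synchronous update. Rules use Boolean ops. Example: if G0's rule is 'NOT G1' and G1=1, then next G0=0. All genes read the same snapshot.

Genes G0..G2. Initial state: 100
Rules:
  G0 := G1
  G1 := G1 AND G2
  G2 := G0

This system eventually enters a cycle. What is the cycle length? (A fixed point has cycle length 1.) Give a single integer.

Answer: 1

Derivation:
Step 0: 100
Step 1: G0=G1=0 G1=G1&G2=0&0=0 G2=G0=1 -> 001
Step 2: G0=G1=0 G1=G1&G2=0&1=0 G2=G0=0 -> 000
Step 3: G0=G1=0 G1=G1&G2=0&0=0 G2=G0=0 -> 000
State from step 3 equals state from step 2 -> cycle length 1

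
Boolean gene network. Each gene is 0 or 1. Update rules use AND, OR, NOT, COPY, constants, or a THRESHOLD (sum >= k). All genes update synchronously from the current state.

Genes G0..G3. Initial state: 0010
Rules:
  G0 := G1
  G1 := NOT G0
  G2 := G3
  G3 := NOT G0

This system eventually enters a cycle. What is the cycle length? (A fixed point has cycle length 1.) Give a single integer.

Answer: 4

Derivation:
Step 0: 0010
Step 1: G0=G1=0 G1=NOT G0=NOT 0=1 G2=G3=0 G3=NOT G0=NOT 0=1 -> 0101
Step 2: G0=G1=1 G1=NOT G0=NOT 0=1 G2=G3=1 G3=NOT G0=NOT 0=1 -> 1111
Step 3: G0=G1=1 G1=NOT G0=NOT 1=0 G2=G3=1 G3=NOT G0=NOT 1=0 -> 1010
Step 4: G0=G1=0 G1=NOT G0=NOT 1=0 G2=G3=0 G3=NOT G0=NOT 1=0 -> 0000
Step 5: G0=G1=0 G1=NOT G0=NOT 0=1 G2=G3=0 G3=NOT G0=NOT 0=1 -> 0101
State from step 5 equals state from step 1 -> cycle length 4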